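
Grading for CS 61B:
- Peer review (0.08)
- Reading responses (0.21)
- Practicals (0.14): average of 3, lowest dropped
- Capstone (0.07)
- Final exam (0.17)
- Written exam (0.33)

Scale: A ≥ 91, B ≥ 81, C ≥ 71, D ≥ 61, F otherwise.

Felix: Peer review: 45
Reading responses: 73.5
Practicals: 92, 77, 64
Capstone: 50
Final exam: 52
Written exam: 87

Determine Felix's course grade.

Practicals: drop 64 → average of remaining 2 = 169/2 = 84.5
Weighted total:
  Peer review 45 × 0.08 = 3.6
  Reading responses 73.5 × 0.21 = 15.435
  Practicals 84.5 × 0.14 = 11.83
  Capstone 50 × 0.07 = 3.5
  Final exam 52 × 0.17 = 8.84
  Written exam 87 × 0.33 = 28.71
Sum = 71.915
71.915 is ≥ 71 and < 81 → C

C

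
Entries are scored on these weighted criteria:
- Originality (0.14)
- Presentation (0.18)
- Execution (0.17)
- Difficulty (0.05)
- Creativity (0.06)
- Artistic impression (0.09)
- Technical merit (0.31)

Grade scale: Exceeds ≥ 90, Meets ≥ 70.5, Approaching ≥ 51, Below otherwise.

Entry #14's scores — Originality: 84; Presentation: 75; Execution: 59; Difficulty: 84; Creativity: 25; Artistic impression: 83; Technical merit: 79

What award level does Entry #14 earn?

Meets

Weighted total:
  Originality 84 × 0.14 = 11.76
  Presentation 75 × 0.18 = 13.5
  Execution 59 × 0.17 = 10.03
  Difficulty 84 × 0.05 = 4.2
  Creativity 25 × 0.06 = 1.5
  Artistic impression 83 × 0.09 = 7.47
  Technical merit 79 × 0.31 = 24.49
Sum = 72.95
72.95 is ≥ 70.5 and < 90 → Meets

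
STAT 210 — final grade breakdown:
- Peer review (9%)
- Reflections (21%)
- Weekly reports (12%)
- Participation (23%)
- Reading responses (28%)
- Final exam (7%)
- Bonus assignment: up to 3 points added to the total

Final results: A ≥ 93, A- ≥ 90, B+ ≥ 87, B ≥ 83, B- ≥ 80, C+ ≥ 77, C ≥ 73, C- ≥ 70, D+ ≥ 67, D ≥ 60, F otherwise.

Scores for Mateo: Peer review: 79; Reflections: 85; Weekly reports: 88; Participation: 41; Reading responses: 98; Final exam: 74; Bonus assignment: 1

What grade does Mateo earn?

Weighted total:
  Peer review 79 × 0.09 = 7.11
  Reflections 85 × 0.21 = 17.85
  Weekly reports 88 × 0.12 = 10.56
  Participation 41 × 0.23 = 9.43
  Reading responses 98 × 0.28 = 27.44
  Final exam 74 × 0.07 = 5.18
Sum = 77.57
Bonus assignment: 77.57 + 1 = 78.57
78.57 is ≥ 77 and < 80 → C+

C+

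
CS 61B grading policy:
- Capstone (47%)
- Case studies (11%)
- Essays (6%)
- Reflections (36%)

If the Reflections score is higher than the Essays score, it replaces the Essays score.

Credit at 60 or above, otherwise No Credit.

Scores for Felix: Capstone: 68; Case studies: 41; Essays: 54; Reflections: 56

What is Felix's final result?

No Credit

Reflections (56) > Essays (54), so Essays counts as 56.
Weighted total:
  Capstone 68 × 0.47 = 31.96
  Case studies 41 × 0.11 = 4.51
  Essays 56 × 0.06 = 3.36
  Reflections 56 × 0.36 = 20.16
Sum = 59.99
59.99 < 60 → No Credit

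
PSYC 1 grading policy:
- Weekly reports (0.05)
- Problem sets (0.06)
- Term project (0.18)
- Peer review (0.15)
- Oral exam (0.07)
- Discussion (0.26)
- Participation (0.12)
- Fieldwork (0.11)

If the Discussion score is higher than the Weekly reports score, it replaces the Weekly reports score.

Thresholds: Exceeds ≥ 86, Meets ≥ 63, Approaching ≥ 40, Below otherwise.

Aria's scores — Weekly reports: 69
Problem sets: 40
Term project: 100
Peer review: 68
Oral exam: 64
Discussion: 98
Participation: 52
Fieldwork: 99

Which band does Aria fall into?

Discussion (98) > Weekly reports (69), so Weekly reports counts as 98.
Weighted total:
  Weekly reports 98 × 0.05 = 4.9
  Problem sets 40 × 0.06 = 2.4
  Term project 100 × 0.18 = 18
  Peer review 68 × 0.15 = 10.2
  Oral exam 64 × 0.07 = 4.48
  Discussion 98 × 0.26 = 25.48
  Participation 52 × 0.12 = 6.24
  Fieldwork 99 × 0.11 = 10.89
Sum = 82.59
82.59 is ≥ 63 and < 86 → Meets

Meets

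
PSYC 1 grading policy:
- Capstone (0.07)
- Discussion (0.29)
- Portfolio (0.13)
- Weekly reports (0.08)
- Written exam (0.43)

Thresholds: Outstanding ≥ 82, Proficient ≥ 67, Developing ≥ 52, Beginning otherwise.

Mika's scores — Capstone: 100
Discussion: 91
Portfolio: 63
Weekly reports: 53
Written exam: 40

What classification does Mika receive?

Weighted total:
  Capstone 100 × 0.07 = 7
  Discussion 91 × 0.29 = 26.39
  Portfolio 63 × 0.13 = 8.19
  Weekly reports 53 × 0.08 = 4.24
  Written exam 40 × 0.43 = 17.2
Sum = 63.02
63.02 is ≥ 52 and < 67 → Developing

Developing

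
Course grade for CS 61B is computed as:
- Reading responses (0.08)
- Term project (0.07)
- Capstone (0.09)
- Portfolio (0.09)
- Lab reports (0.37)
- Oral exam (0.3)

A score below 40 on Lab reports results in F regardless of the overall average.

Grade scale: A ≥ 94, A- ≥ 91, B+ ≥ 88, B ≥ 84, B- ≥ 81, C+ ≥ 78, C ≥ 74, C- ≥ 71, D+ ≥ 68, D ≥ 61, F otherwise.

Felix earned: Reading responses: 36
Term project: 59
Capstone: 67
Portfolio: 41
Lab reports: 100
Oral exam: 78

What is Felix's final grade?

C

Lab reports score 100 ≥ 40: minimum met.
Weighted total:
  Reading responses 36 × 0.08 = 2.88
  Term project 59 × 0.07 = 4.13
  Capstone 67 × 0.09 = 6.03
  Portfolio 41 × 0.09 = 3.69
  Lab reports 100 × 0.37 = 37
  Oral exam 78 × 0.3 = 23.4
Sum = 77.13
77.13 is ≥ 74 and < 78 → C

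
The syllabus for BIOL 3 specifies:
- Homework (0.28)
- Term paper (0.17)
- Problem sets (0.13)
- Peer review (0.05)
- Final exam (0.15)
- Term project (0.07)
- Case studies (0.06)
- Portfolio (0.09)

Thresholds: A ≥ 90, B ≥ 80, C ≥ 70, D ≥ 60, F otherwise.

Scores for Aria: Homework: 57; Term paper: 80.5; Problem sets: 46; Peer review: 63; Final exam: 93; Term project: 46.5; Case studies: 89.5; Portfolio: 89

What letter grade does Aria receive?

Weighted total:
  Homework 57 × 0.28 = 15.96
  Term paper 80.5 × 0.17 = 13.685
  Problem sets 46 × 0.13 = 5.98
  Peer review 63 × 0.05 = 3.15
  Final exam 93 × 0.15 = 13.95
  Term project 46.5 × 0.07 = 3.255
  Case studies 89.5 × 0.06 = 5.37
  Portfolio 89 × 0.09 = 8.01
Sum = 69.36
69.36 is ≥ 60 and < 70 → D

D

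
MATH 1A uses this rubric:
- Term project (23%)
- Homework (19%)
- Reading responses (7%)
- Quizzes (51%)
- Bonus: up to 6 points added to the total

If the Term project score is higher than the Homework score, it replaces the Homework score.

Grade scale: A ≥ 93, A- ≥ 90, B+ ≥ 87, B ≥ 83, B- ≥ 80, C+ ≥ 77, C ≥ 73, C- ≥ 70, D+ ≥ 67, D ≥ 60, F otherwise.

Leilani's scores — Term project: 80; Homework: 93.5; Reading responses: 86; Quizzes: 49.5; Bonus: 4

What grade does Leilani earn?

Term project (80) ≤ Homework (93.5), so Homework stays at 93.5.
Weighted total:
  Term project 80 × 0.23 = 18.4
  Homework 93.5 × 0.19 = 17.765
  Reading responses 86 × 0.07 = 6.02
  Quizzes 49.5 × 0.51 = 25.245
Sum = 67.43
Bonus: 67.43 + 4 = 71.43
71.43 is ≥ 70 and < 73 → C-

C-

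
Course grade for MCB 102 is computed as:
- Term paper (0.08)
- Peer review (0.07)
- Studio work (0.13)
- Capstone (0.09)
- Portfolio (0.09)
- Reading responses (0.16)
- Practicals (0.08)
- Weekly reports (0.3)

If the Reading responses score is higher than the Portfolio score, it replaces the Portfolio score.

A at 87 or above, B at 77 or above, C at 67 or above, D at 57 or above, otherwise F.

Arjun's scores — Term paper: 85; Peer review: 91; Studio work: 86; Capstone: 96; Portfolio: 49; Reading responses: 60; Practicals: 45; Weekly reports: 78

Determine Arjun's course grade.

C

Reading responses (60) > Portfolio (49), so Portfolio counts as 60.
Weighted total:
  Term paper 85 × 0.08 = 6.8
  Peer review 91 × 0.07 = 6.37
  Studio work 86 × 0.13 = 11.18
  Capstone 96 × 0.09 = 8.64
  Portfolio 60 × 0.09 = 5.4
  Reading responses 60 × 0.16 = 9.6
  Practicals 45 × 0.08 = 3.6
  Weekly reports 78 × 0.3 = 23.4
Sum = 74.99
74.99 is ≥ 67 and < 77 → C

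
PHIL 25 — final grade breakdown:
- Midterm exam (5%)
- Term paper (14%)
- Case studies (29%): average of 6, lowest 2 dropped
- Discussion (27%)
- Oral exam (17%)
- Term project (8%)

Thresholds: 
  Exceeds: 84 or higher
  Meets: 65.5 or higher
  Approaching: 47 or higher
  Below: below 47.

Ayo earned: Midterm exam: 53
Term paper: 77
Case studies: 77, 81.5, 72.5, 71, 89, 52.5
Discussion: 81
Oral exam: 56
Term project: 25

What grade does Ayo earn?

Case studies: drop 52.5, 71 → average of remaining 4 = 320/4 = 80
Weighted total:
  Midterm exam 53 × 0.05 = 2.65
  Term paper 77 × 0.14 = 10.78
  Case studies 80 × 0.29 = 23.2
  Discussion 81 × 0.27 = 21.87
  Oral exam 56 × 0.17 = 9.52
  Term project 25 × 0.08 = 2
Sum = 70.02
70.02 is ≥ 65.5 and < 84 → Meets

Meets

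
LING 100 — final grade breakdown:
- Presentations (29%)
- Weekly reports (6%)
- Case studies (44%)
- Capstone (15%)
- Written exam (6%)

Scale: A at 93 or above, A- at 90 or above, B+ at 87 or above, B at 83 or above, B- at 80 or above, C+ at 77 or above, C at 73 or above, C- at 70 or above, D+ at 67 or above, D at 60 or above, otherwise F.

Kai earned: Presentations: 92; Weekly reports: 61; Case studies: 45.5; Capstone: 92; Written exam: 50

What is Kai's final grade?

Weighted total:
  Presentations 92 × 0.29 = 26.68
  Weekly reports 61 × 0.06 = 3.66
  Case studies 45.5 × 0.44 = 20.02
  Capstone 92 × 0.15 = 13.8
  Written exam 50 × 0.06 = 3
Sum = 67.16
67.16 is ≥ 67 and < 70 → D+

D+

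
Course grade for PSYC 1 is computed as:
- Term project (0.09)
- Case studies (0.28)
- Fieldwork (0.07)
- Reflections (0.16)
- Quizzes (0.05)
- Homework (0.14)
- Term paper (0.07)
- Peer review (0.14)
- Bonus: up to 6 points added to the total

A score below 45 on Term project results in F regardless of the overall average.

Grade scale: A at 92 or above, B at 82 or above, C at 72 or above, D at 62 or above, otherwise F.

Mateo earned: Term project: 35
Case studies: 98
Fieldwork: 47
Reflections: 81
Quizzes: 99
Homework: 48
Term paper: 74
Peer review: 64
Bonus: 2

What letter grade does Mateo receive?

Term project score 35 < 45: minimum not met.
Weighted total:
  Term project 35 × 0.09 = 3.15
  Case studies 98 × 0.28 = 27.44
  Fieldwork 47 × 0.07 = 3.29
  Reflections 81 × 0.16 = 12.96
  Quizzes 99 × 0.05 = 4.95
  Homework 48 × 0.14 = 6.72
  Term paper 74 × 0.07 = 5.18
  Peer review 64 × 0.14 = 8.96
Sum = 72.65
Bonus: 72.65 + 2 = 74.65
Because the Term project minimum was not met, the result is F.

F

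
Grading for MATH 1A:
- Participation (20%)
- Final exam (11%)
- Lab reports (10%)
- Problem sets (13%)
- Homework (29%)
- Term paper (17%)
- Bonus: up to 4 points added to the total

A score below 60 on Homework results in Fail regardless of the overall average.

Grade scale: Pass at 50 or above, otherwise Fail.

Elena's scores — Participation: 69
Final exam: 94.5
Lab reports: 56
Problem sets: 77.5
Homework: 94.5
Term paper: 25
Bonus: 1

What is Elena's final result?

Pass

Homework score 94.5 ≥ 60: minimum met.
Weighted total:
  Participation 69 × 0.2 = 13.8
  Final exam 94.5 × 0.11 = 10.395
  Lab reports 56 × 0.1 = 5.6
  Problem sets 77.5 × 0.13 = 10.075
  Homework 94.5 × 0.29 = 27.405
  Term paper 25 × 0.17 = 4.25
Sum = 71.525
Bonus: 71.525 + 1 = 72.525
72.525 ≥ 50 → Pass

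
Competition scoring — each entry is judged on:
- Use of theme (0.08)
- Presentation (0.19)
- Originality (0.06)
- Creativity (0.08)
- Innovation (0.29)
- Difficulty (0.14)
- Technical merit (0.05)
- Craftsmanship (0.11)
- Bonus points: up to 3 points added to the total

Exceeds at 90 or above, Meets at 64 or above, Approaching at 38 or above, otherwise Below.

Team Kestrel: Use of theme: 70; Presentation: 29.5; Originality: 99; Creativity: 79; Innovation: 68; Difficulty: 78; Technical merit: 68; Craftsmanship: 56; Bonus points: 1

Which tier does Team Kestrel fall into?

Weighted total:
  Use of theme 70 × 0.08 = 5.6
  Presentation 29.5 × 0.19 = 5.605
  Originality 99 × 0.06 = 5.94
  Creativity 79 × 0.08 = 6.32
  Innovation 68 × 0.29 = 19.72
  Difficulty 78 × 0.14 = 10.92
  Technical merit 68 × 0.05 = 3.4
  Craftsmanship 56 × 0.11 = 6.16
Sum = 63.665
Bonus points: 63.665 + 1 = 64.665
64.665 is ≥ 64 and < 90 → Meets

Meets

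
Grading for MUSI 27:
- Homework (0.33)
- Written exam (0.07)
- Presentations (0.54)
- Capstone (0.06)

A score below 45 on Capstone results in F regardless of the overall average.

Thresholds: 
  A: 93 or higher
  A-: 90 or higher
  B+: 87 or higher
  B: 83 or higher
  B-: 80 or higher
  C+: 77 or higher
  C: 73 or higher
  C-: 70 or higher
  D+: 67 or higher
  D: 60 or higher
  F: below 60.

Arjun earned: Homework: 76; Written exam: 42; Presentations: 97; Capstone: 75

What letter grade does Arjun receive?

B

Capstone score 75 ≥ 45: minimum met.
Weighted total:
  Homework 76 × 0.33 = 25.08
  Written exam 42 × 0.07 = 2.94
  Presentations 97 × 0.54 = 52.38
  Capstone 75 × 0.06 = 4.5
Sum = 84.9
84.9 is ≥ 83 and < 87 → B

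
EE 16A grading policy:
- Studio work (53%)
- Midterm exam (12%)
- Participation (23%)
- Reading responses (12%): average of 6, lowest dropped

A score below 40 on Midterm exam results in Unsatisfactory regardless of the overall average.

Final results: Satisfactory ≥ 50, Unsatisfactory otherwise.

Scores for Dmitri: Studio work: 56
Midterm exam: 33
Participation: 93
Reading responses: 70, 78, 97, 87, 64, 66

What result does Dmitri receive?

Unsatisfactory

Reading responses: drop 64 → average of remaining 5 = 398/5 = 79.6
Midterm exam score 33 < 40: minimum not met.
Weighted total:
  Studio work 56 × 0.53 = 29.68
  Midterm exam 33 × 0.12 = 3.96
  Participation 93 × 0.23 = 21.39
  Reading responses 79.6 × 0.12 = 9.552
Sum = 64.582
Because the Midterm exam minimum was not met, the result is Unsatisfactory.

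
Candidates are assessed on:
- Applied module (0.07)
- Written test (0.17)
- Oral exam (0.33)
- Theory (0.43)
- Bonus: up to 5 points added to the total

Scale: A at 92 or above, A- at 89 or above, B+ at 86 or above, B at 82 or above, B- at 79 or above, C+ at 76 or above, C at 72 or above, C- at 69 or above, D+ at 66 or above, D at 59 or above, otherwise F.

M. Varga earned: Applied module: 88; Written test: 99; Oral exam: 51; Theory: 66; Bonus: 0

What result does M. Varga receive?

D+

Weighted total:
  Applied module 88 × 0.07 = 6.16
  Written test 99 × 0.17 = 16.83
  Oral exam 51 × 0.33 = 16.83
  Theory 66 × 0.43 = 28.38
Sum = 68.2
Bonus: 68.2 + 0 = 68.2
68.2 is ≥ 66 and < 69 → D+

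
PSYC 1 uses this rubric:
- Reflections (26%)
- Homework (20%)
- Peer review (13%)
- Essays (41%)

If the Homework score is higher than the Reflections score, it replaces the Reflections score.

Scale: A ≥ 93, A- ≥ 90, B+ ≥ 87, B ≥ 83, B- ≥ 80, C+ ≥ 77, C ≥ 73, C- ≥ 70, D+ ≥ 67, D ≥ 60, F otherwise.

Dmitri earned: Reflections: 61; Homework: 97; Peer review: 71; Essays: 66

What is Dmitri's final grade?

B-

Homework (97) > Reflections (61), so Reflections counts as 97.
Weighted total:
  Reflections 97 × 0.26 = 25.22
  Homework 97 × 0.2 = 19.4
  Peer review 71 × 0.13 = 9.23
  Essays 66 × 0.41 = 27.06
Sum = 80.91
80.91 is ≥ 80 and < 83 → B-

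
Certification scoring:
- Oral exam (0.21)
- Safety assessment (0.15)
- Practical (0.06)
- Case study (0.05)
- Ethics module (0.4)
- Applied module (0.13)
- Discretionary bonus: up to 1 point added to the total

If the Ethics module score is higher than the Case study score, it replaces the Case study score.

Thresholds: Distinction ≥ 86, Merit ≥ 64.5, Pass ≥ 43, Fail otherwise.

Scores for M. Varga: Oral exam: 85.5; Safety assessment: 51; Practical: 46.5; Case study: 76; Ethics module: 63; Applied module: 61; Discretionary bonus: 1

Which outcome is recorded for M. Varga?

Merit

Ethics module (63) ≤ Case study (76), so Case study stays at 76.
Weighted total:
  Oral exam 85.5 × 0.21 = 17.955
  Safety assessment 51 × 0.15 = 7.65
  Practical 46.5 × 0.06 = 2.79
  Case study 76 × 0.05 = 3.8
  Ethics module 63 × 0.4 = 25.2
  Applied module 61 × 0.13 = 7.93
Sum = 65.325
Discretionary bonus: 65.325 + 1 = 66.325
66.325 is ≥ 64.5 and < 86 → Merit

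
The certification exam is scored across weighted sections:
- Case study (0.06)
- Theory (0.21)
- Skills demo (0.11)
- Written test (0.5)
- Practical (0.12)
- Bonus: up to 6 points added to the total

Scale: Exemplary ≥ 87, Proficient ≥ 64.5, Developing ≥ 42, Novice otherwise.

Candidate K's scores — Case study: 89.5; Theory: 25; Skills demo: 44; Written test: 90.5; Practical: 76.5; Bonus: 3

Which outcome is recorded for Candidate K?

Proficient

Weighted total:
  Case study 89.5 × 0.06 = 5.37
  Theory 25 × 0.21 = 5.25
  Skills demo 44 × 0.11 = 4.84
  Written test 90.5 × 0.5 = 45.25
  Practical 76.5 × 0.12 = 9.18
Sum = 69.89
Bonus: 69.89 + 3 = 72.89
72.89 is ≥ 64.5 and < 87 → Proficient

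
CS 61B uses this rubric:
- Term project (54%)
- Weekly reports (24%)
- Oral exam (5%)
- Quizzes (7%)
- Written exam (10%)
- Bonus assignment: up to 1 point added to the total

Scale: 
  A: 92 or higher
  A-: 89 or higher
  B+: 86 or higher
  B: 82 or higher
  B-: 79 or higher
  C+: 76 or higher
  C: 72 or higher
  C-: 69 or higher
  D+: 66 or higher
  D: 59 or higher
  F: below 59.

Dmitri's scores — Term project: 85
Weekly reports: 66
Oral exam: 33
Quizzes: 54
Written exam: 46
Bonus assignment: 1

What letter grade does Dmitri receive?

C

Weighted total:
  Term project 85 × 0.54 = 45.9
  Weekly reports 66 × 0.24 = 15.84
  Oral exam 33 × 0.05 = 1.65
  Quizzes 54 × 0.07 = 3.78
  Written exam 46 × 0.1 = 4.6
Sum = 71.77
Bonus assignment: 71.77 + 1 = 72.77
72.77 is ≥ 72 and < 76 → C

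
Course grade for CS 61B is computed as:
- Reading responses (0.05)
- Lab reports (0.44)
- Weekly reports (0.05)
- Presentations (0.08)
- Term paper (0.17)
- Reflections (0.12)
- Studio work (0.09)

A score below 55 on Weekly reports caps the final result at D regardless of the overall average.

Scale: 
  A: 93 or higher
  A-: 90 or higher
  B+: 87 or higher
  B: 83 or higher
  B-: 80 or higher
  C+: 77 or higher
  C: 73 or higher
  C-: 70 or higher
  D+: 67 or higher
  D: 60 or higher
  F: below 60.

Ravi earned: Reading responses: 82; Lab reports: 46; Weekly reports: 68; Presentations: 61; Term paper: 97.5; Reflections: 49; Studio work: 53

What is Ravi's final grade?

Weekly reports score 68 ≥ 55: minimum met.
Weighted total:
  Reading responses 82 × 0.05 = 4.1
  Lab reports 46 × 0.44 = 20.24
  Weekly reports 68 × 0.05 = 3.4
  Presentations 61 × 0.08 = 4.88
  Term paper 97.5 × 0.17 = 16.575
  Reflections 49 × 0.12 = 5.88
  Studio work 53 × 0.09 = 4.77
Sum = 59.845
59.845 < 60 → F

F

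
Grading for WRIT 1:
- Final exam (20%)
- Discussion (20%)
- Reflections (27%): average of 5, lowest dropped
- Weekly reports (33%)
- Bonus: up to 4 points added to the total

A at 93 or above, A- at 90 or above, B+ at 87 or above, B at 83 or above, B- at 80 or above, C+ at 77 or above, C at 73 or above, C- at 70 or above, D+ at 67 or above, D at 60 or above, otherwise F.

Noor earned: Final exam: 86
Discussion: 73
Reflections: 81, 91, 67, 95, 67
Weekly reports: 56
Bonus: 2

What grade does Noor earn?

C

Reflections: drop 67 → average of remaining 4 = 334/4 = 83.5
Weighted total:
  Final exam 86 × 0.2 = 17.2
  Discussion 73 × 0.2 = 14.6
  Reflections 83.5 × 0.27 = 22.545
  Weekly reports 56 × 0.33 = 18.48
Sum = 72.825
Bonus: 72.825 + 2 = 74.825
74.825 is ≥ 73 and < 77 → C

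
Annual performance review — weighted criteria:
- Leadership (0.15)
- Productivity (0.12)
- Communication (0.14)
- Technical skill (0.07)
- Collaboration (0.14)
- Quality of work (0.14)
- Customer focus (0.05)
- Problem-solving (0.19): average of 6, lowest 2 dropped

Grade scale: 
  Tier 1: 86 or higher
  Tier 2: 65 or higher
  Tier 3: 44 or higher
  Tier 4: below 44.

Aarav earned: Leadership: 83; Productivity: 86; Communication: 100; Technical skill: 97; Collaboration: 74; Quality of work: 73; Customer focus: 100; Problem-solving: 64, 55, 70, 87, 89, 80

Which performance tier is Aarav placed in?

Problem-solving: drop 55, 64 → average of remaining 4 = 326/4 = 81.5
Weighted total:
  Leadership 83 × 0.15 = 12.45
  Productivity 86 × 0.12 = 10.32
  Communication 100 × 0.14 = 14
  Technical skill 97 × 0.07 = 6.79
  Collaboration 74 × 0.14 = 10.36
  Quality of work 73 × 0.14 = 10.22
  Customer focus 100 × 0.05 = 5
  Problem-solving 81.5 × 0.19 = 15.485
Sum = 84.625
84.625 is ≥ 65 and < 86 → Tier 2

Tier 2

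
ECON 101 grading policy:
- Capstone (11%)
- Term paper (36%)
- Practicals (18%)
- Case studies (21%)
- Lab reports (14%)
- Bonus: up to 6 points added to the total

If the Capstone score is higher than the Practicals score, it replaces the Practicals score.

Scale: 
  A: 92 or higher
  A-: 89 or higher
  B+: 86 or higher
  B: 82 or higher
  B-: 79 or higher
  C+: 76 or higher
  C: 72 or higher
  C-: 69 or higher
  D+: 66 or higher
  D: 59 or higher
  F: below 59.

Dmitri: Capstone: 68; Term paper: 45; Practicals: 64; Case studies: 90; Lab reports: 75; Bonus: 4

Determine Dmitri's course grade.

C-

Capstone (68) > Practicals (64), so Practicals counts as 68.
Weighted total:
  Capstone 68 × 0.11 = 7.48
  Term paper 45 × 0.36 = 16.2
  Practicals 68 × 0.18 = 12.24
  Case studies 90 × 0.21 = 18.9
  Lab reports 75 × 0.14 = 10.5
Sum = 65.32
Bonus: 65.32 + 4 = 69.32
69.32 is ≥ 69 and < 72 → C-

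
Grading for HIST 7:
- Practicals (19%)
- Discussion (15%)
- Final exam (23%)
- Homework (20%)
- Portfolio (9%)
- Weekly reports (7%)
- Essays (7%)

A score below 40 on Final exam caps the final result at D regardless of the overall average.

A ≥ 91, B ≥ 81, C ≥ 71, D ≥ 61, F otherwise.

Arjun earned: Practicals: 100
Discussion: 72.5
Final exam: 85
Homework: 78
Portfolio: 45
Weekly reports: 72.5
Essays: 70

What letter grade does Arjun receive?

Final exam score 85 ≥ 40: minimum met.
Weighted total:
  Practicals 100 × 0.19 = 19
  Discussion 72.5 × 0.15 = 10.875
  Final exam 85 × 0.23 = 19.55
  Homework 78 × 0.2 = 15.6
  Portfolio 45 × 0.09 = 4.05
  Weekly reports 72.5 × 0.07 = 5.075
  Essays 70 × 0.07 = 4.9
Sum = 79.05
79.05 is ≥ 71 and < 81 → C

C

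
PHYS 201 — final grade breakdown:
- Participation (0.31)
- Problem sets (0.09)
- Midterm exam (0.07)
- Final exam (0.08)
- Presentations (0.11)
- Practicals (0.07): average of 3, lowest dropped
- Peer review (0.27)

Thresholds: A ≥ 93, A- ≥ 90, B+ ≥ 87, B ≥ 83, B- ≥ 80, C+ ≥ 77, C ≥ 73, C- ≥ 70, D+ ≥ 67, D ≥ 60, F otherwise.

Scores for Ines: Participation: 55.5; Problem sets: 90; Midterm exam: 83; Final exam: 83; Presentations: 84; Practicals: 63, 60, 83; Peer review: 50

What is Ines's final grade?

D

Practicals: drop 60 → average of remaining 2 = 146/2 = 73
Weighted total:
  Participation 55.5 × 0.31 = 17.205
  Problem sets 90 × 0.09 = 8.1
  Midterm exam 83 × 0.07 = 5.81
  Final exam 83 × 0.08 = 6.64
  Presentations 84 × 0.11 = 9.24
  Practicals 73 × 0.07 = 5.11
  Peer review 50 × 0.27 = 13.5
Sum = 65.605
65.605 is ≥ 60 and < 67 → D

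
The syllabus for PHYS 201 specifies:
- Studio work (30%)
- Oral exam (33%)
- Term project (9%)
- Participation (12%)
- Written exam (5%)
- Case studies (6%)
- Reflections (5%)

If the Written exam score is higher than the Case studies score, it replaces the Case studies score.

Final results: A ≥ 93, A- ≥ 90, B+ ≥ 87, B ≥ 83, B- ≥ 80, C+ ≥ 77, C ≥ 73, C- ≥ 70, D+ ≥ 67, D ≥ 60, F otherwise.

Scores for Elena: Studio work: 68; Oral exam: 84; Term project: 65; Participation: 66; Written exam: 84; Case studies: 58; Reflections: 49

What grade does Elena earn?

C

Written exam (84) > Case studies (58), so Case studies counts as 84.
Weighted total:
  Studio work 68 × 0.3 = 20.4
  Oral exam 84 × 0.33 = 27.72
  Term project 65 × 0.09 = 5.85
  Participation 66 × 0.12 = 7.92
  Written exam 84 × 0.05 = 4.2
  Case studies 84 × 0.06 = 5.04
  Reflections 49 × 0.05 = 2.45
Sum = 73.58
73.58 is ≥ 73 and < 77 → C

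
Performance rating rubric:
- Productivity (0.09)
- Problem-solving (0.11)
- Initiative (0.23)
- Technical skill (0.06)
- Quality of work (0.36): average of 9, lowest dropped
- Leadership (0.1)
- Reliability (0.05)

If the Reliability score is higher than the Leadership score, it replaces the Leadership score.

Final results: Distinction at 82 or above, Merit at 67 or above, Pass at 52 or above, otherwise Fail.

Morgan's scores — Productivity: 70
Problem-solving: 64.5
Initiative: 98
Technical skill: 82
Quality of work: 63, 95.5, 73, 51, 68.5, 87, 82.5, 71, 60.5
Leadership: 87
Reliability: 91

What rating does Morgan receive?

Quality of work: drop 51 → average of remaining 8 = 601/8 = 75.125
Reliability (91) > Leadership (87), so Leadership counts as 91.
Weighted total:
  Productivity 70 × 0.09 = 6.3
  Problem-solving 64.5 × 0.11 = 7.095
  Initiative 98 × 0.23 = 22.54
  Technical skill 82 × 0.06 = 4.92
  Quality of work 75.125 × 0.36 = 27.045
  Leadership 91 × 0.1 = 9.1
  Reliability 91 × 0.05 = 4.55
Sum = 81.55
81.55 is ≥ 67 and < 82 → Merit

Merit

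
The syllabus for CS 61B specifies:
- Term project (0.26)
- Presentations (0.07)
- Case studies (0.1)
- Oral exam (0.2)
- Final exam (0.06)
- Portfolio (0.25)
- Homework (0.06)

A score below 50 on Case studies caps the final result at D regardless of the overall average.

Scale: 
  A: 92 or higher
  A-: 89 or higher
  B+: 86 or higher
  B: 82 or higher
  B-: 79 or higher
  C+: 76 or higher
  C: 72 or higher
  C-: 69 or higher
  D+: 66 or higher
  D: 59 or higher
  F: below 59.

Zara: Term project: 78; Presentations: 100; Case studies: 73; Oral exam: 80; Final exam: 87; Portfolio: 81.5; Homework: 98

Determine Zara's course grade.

Case studies score 73 ≥ 50: minimum met.
Weighted total:
  Term project 78 × 0.26 = 20.28
  Presentations 100 × 0.07 = 7
  Case studies 73 × 0.1 = 7.3
  Oral exam 80 × 0.2 = 16
  Final exam 87 × 0.06 = 5.22
  Portfolio 81.5 × 0.25 = 20.375
  Homework 98 × 0.06 = 5.88
Sum = 82.055
82.055 is ≥ 82 and < 86 → B

B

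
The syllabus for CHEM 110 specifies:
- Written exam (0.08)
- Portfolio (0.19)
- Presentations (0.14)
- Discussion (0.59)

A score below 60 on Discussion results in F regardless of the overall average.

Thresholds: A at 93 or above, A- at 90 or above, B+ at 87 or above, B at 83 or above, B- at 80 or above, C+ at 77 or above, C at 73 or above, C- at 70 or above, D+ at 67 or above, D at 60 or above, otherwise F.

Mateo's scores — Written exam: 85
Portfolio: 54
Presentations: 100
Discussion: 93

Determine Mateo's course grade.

B

Discussion score 93 ≥ 60: minimum met.
Weighted total:
  Written exam 85 × 0.08 = 6.8
  Portfolio 54 × 0.19 = 10.26
  Presentations 100 × 0.14 = 14
  Discussion 93 × 0.59 = 54.87
Sum = 85.93
85.93 is ≥ 83 and < 87 → B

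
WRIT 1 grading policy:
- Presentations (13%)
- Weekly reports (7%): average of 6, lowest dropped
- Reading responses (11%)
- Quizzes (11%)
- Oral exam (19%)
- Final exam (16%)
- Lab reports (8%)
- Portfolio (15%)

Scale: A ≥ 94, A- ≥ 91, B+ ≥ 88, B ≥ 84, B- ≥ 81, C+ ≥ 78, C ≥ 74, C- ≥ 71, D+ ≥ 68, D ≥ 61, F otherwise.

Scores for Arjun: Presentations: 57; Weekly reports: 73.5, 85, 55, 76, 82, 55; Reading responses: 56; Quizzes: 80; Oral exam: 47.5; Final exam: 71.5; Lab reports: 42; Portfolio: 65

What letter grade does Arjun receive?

Weekly reports: drop 55 → average of remaining 5 = 371.5/5 = 74.3
Weighted total:
  Presentations 57 × 0.13 = 7.41
  Weekly reports 74.3 × 0.07 = 5.201
  Reading responses 56 × 0.11 = 6.16
  Quizzes 80 × 0.11 = 8.8
  Oral exam 47.5 × 0.19 = 9.025
  Final exam 71.5 × 0.16 = 11.44
  Lab reports 42 × 0.08 = 3.36
  Portfolio 65 × 0.15 = 9.75
Sum = 61.146
61.146 is ≥ 61 and < 68 → D

D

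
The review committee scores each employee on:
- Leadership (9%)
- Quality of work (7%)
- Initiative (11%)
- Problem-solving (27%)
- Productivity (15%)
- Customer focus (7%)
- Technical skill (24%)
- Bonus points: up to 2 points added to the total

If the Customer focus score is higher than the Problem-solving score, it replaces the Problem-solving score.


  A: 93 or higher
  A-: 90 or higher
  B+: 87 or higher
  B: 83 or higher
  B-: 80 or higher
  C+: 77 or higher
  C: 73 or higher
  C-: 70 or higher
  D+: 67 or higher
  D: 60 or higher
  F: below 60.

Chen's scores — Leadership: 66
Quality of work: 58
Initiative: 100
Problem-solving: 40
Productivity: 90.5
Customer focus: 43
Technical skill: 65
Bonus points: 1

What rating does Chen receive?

Customer focus (43) > Problem-solving (40), so Problem-solving counts as 43.
Weighted total:
  Leadership 66 × 0.09 = 5.94
  Quality of work 58 × 0.07 = 4.06
  Initiative 100 × 0.11 = 11
  Problem-solving 43 × 0.27 = 11.61
  Productivity 90.5 × 0.15 = 13.575
  Customer focus 43 × 0.07 = 3.01
  Technical skill 65 × 0.24 = 15.6
Sum = 64.795
Bonus points: 64.795 + 1 = 65.795
65.795 is ≥ 60 and < 67 → D

D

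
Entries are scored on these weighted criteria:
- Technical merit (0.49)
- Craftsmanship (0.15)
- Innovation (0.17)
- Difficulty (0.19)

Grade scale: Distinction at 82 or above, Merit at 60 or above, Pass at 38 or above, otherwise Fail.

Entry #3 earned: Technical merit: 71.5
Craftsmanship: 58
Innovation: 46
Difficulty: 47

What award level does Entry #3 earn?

Merit

Weighted total:
  Technical merit 71.5 × 0.49 = 35.035
  Craftsmanship 58 × 0.15 = 8.7
  Innovation 46 × 0.17 = 7.82
  Difficulty 47 × 0.19 = 8.93
Sum = 60.485
60.485 is ≥ 60 and < 82 → Merit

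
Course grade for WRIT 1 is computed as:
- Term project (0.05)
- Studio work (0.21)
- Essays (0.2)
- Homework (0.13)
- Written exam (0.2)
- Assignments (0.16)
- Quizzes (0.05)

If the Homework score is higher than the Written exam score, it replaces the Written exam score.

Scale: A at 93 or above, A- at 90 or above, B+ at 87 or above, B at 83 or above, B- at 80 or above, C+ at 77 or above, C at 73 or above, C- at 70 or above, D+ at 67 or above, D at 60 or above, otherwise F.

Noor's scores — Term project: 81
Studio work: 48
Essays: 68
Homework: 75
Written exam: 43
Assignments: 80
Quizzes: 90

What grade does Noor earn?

Homework (75) > Written exam (43), so Written exam counts as 75.
Weighted total:
  Term project 81 × 0.05 = 4.05
  Studio work 48 × 0.21 = 10.08
  Essays 68 × 0.2 = 13.6
  Homework 75 × 0.13 = 9.75
  Written exam 75 × 0.2 = 15
  Assignments 80 × 0.16 = 12.8
  Quizzes 90 × 0.05 = 4.5
Sum = 69.78
69.78 is ≥ 67 and < 70 → D+

D+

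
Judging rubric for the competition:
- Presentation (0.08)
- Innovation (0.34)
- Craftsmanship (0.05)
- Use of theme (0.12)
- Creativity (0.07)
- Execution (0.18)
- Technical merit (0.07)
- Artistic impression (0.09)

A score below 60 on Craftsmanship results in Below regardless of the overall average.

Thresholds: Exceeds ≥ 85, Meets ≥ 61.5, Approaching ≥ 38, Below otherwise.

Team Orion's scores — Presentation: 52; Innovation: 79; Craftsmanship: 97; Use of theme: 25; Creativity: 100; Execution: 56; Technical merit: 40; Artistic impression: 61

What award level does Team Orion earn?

Meets

Craftsmanship score 97 ≥ 60: minimum met.
Weighted total:
  Presentation 52 × 0.08 = 4.16
  Innovation 79 × 0.34 = 26.86
  Craftsmanship 97 × 0.05 = 4.85
  Use of theme 25 × 0.12 = 3
  Creativity 100 × 0.07 = 7
  Execution 56 × 0.18 = 10.08
  Technical merit 40 × 0.07 = 2.8
  Artistic impression 61 × 0.09 = 5.49
Sum = 64.24
64.24 is ≥ 61.5 and < 85 → Meets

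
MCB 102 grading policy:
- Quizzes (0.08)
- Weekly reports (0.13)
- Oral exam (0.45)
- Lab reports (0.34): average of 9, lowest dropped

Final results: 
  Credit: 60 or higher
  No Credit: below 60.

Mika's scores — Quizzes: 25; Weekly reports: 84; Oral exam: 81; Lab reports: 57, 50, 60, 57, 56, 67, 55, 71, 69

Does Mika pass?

Lab reports: drop 50 → average of remaining 8 = 492/8 = 61.5
Weighted total:
  Quizzes 25 × 0.08 = 2
  Weekly reports 84 × 0.13 = 10.92
  Oral exam 81 × 0.45 = 36.45
  Lab reports 61.5 × 0.34 = 20.91
Sum = 70.28
70.28 ≥ 60 → Credit

Credit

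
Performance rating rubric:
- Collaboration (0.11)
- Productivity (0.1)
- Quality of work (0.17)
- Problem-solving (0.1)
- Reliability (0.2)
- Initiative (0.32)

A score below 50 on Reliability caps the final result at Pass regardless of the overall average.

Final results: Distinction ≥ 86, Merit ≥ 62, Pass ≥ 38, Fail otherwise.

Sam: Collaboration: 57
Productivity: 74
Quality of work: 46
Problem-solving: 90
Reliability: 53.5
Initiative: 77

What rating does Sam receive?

Reliability score 53.5 ≥ 50: minimum met.
Weighted total:
  Collaboration 57 × 0.11 = 6.27
  Productivity 74 × 0.1 = 7.4
  Quality of work 46 × 0.17 = 7.82
  Problem-solving 90 × 0.1 = 9
  Reliability 53.5 × 0.2 = 10.7
  Initiative 77 × 0.32 = 24.64
Sum = 65.83
65.83 is ≥ 62 and < 86 → Merit

Merit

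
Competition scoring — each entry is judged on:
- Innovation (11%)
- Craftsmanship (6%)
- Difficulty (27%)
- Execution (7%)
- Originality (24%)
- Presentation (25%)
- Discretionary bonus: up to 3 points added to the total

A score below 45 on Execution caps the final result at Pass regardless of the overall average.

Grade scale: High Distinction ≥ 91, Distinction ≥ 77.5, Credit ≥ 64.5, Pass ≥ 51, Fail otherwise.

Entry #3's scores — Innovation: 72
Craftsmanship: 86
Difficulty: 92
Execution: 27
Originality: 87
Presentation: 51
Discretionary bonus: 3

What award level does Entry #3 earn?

Execution score 27 < 45: minimum not met.
Weighted total:
  Innovation 72 × 0.11 = 7.92
  Craftsmanship 86 × 0.06 = 5.16
  Difficulty 92 × 0.27 = 24.84
  Execution 27 × 0.07 = 1.89
  Originality 87 × 0.24 = 20.88
  Presentation 51 × 0.25 = 12.75
Sum = 73.44
Discretionary bonus: 73.44 + 3 = 76.44
76.44 would be Credit; cap at Pass applies → Pass.

Pass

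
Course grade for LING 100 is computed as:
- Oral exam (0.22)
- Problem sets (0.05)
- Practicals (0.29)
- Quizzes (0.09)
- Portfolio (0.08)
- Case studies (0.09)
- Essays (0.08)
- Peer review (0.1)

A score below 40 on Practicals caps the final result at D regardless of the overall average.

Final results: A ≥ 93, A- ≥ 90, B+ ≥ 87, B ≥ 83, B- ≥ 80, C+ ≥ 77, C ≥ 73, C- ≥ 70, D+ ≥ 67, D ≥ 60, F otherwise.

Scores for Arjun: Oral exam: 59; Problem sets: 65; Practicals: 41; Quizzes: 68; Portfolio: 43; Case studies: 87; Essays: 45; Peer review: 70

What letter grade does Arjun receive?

Practicals score 41 ≥ 40: minimum met.
Weighted total:
  Oral exam 59 × 0.22 = 12.98
  Problem sets 65 × 0.05 = 3.25
  Practicals 41 × 0.29 = 11.89
  Quizzes 68 × 0.09 = 6.12
  Portfolio 43 × 0.08 = 3.44
  Case studies 87 × 0.09 = 7.83
  Essays 45 × 0.08 = 3.6
  Peer review 70 × 0.1 = 7
Sum = 56.11
56.11 < 60 → F

F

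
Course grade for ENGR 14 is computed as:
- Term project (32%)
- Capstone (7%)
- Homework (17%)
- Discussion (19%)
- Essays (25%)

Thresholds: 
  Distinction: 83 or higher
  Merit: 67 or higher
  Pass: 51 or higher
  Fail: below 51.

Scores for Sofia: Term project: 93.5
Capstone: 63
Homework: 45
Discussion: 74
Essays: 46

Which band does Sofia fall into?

Merit

Weighted total:
  Term project 93.5 × 0.32 = 29.92
  Capstone 63 × 0.07 = 4.41
  Homework 45 × 0.17 = 7.65
  Discussion 74 × 0.19 = 14.06
  Essays 46 × 0.25 = 11.5
Sum = 67.54
67.54 is ≥ 67 and < 83 → Merit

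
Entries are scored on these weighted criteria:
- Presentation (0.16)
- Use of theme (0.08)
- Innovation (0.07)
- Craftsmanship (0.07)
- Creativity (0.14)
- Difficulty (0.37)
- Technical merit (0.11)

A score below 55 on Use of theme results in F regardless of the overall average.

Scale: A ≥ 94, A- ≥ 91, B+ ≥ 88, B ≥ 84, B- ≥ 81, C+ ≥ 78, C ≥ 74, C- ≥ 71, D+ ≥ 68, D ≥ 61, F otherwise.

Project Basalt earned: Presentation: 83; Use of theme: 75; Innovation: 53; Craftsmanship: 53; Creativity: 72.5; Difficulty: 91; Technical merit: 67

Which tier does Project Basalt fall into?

C

Use of theme score 75 ≥ 55: minimum met.
Weighted total:
  Presentation 83 × 0.16 = 13.28
  Use of theme 75 × 0.08 = 6
  Innovation 53 × 0.07 = 3.71
  Craftsmanship 53 × 0.07 = 3.71
  Creativity 72.5 × 0.14 = 10.15
  Difficulty 91 × 0.37 = 33.67
  Technical merit 67 × 0.11 = 7.37
Sum = 77.89
77.89 is ≥ 74 and < 78 → C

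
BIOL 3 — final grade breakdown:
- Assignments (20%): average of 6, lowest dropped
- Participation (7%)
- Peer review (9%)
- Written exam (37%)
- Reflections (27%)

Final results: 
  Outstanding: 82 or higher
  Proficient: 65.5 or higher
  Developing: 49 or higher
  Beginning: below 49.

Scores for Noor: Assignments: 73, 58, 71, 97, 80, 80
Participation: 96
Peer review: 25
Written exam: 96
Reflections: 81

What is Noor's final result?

Assignments: drop 58 → average of remaining 5 = 401/5 = 80.2
Weighted total:
  Assignments 80.2 × 0.2 = 16.04
  Participation 96 × 0.07 = 6.72
  Peer review 25 × 0.09 = 2.25
  Written exam 96 × 0.37 = 35.52
  Reflections 81 × 0.27 = 21.87
Sum = 82.4
82.4 ≥ 82 → Outstanding

Outstanding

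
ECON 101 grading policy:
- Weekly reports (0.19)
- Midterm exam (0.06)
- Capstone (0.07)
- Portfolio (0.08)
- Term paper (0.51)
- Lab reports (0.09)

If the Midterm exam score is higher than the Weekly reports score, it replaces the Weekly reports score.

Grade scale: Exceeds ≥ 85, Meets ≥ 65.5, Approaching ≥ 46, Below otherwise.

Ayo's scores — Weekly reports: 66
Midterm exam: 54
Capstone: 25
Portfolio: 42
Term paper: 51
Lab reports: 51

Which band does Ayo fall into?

Midterm exam (54) ≤ Weekly reports (66), so Weekly reports stays at 66.
Weighted total:
  Weekly reports 66 × 0.19 = 12.54
  Midterm exam 54 × 0.06 = 3.24
  Capstone 25 × 0.07 = 1.75
  Portfolio 42 × 0.08 = 3.36
  Term paper 51 × 0.51 = 26.01
  Lab reports 51 × 0.09 = 4.59
Sum = 51.49
51.49 is ≥ 46 and < 65.5 → Approaching

Approaching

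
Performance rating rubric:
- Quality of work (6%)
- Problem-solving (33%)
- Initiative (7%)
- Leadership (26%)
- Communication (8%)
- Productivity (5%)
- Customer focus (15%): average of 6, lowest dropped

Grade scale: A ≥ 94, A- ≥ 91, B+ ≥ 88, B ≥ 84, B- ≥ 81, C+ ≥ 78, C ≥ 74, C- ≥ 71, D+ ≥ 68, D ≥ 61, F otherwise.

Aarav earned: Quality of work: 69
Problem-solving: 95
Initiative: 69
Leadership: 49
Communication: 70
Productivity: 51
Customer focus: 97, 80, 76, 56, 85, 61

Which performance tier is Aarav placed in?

Customer focus: drop 56 → average of remaining 5 = 399/5 = 79.8
Weighted total:
  Quality of work 69 × 0.06 = 4.14
  Problem-solving 95 × 0.33 = 31.35
  Initiative 69 × 0.07 = 4.83
  Leadership 49 × 0.26 = 12.74
  Communication 70 × 0.08 = 5.6
  Productivity 51 × 0.05 = 2.55
  Customer focus 79.8 × 0.15 = 11.97
Sum = 73.18
73.18 is ≥ 71 and < 74 → C-

C-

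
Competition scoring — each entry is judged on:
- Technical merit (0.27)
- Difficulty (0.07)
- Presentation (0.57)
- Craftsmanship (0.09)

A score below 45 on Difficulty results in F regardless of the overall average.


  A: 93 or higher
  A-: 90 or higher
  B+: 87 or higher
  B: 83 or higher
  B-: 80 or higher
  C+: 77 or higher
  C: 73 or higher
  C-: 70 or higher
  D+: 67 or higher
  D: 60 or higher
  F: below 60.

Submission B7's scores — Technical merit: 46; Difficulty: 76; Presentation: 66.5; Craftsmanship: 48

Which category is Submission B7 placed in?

Difficulty score 76 ≥ 45: minimum met.
Weighted total:
  Technical merit 46 × 0.27 = 12.42
  Difficulty 76 × 0.07 = 5.32
  Presentation 66.5 × 0.57 = 37.905
  Craftsmanship 48 × 0.09 = 4.32
Sum = 59.965
59.965 < 60 → F

F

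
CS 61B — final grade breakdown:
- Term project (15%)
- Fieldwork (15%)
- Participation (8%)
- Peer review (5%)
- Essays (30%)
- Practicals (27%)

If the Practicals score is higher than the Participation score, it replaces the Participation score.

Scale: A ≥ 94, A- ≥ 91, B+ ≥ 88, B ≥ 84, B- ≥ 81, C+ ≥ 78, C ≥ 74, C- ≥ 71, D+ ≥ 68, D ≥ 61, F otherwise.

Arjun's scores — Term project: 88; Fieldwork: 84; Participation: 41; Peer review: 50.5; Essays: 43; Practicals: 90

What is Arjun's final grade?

Practicals (90) > Participation (41), so Participation counts as 90.
Weighted total:
  Term project 88 × 0.15 = 13.2
  Fieldwork 84 × 0.15 = 12.6
  Participation 90 × 0.08 = 7.2
  Peer review 50.5 × 0.05 = 2.525
  Essays 43 × 0.3 = 12.9
  Practicals 90 × 0.27 = 24.3
Sum = 72.725
72.725 is ≥ 71 and < 74 → C-

C-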